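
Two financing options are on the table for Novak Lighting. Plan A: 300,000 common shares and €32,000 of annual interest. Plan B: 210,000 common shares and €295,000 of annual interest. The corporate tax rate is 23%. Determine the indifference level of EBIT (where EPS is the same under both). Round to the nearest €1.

€908,667

Set EPS_A = EPS_B: (EBIT − €32,000)(1 − 0.23) ÷ 300,000 = (EBIT − €295,000)(1 − 0.23) ÷ 210,000.
The (1 − t) factor cancels: (EBIT − 32,000) × 210,000 = (EBIT − 295,000) × 300,000.
EBIT × (300,000 − 210,000) = 295,000 × 300,000 − 32,000 × 210,000 = 81,780,000,000, so EBIT = 81,780,000,000 ÷ 90,000 = 908,666.67.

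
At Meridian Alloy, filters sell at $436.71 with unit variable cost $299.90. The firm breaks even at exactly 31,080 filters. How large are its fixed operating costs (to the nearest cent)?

$4,252,054.80

Each unit contributes $436.71 − $299.90 = $136.81.
Fixed costs = break-even units × CM = 31,080 × $136.81 = $4,252,054.80.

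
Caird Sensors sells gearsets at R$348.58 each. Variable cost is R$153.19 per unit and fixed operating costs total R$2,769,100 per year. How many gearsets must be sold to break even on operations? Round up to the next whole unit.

14,173 gearsets

Unit CM = price − variable cost = R$348.58 − R$153.19 = R$195.39.
Break-even volume = fixed costs ÷ CM per unit = R$2,769,100 ÷ R$195.39 = 14,172.17, so 14,173 gearsets.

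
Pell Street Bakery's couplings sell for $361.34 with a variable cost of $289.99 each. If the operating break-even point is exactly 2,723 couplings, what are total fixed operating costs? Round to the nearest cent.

$194,286.05

Contribution margin per unit = $361.34 − $289.99 = $71.35.
Fixed costs = break-even units × CM = 2,723 × $71.35 = $194,286.05.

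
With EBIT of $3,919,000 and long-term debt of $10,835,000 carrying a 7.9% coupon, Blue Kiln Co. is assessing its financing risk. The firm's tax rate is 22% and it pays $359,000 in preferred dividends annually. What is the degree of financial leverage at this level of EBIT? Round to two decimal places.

Annual interest charges come to $855,965.00.
Preferred dividends grossed up pre-tax: $359,000 / (1 − 0.22) = $460,256.41.
DFL = EBIT ÷ [EBIT − I − D_p/(1−t)] = $3,919,000 ÷ [$3,919,000 − $855,965.00 − $460,256.41] = $3,919,000 ÷ $2,602,778.59 = 1.5057.

1.51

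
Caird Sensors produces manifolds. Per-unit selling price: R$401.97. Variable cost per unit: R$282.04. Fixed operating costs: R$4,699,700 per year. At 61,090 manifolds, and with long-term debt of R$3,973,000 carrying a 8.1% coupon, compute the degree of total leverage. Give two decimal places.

3.18

Total contribution margin = 61,090 × R$119.93 = R$7,326,523.70.
EBIT = R$7,326,523.70 − R$4,699,700 = R$2,626,823.70. Interest = R$321,813.00, so EBIT − I = R$2,305,010.70.
DCL = contribution ÷ (EBIT − I) = R$7,326,523.70 ÷ R$2,305,010.70 = 3.1785.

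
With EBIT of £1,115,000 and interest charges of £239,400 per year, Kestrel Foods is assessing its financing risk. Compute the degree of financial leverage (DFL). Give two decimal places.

1.27

Annual interest charges come to £239,400.00.
DFL = EBIT ÷ (EBIT − I) = £1,115,000 ÷ (£1,115,000 − £239,400.00) = £1,115,000 ÷ £875,600.00 = 1.2734.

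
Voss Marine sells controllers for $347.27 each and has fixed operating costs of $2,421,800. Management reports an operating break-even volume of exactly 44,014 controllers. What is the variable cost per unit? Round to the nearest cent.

Contribution per unit must be FC / Q = $2,421,800 / 44,014 = $55.0234.
Hence VC = price − CM = $347.27 − $55.0234 = $292.25.

$292.25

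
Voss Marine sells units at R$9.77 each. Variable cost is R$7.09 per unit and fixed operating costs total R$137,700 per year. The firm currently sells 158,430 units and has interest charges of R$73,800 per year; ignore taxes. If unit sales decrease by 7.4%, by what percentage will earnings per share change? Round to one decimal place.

-14.7%

Total contribution margin = 158,430 × R$2.68 = R$424,592.40.
Subtracting fixed costs: EBIT = R$424,592.40 − R$137,700 = R$286,892.40.
After interest of R$73,800.00, pre-tax earnings = R$213,092.40.
DCL = total CM / (EBIT − I) = R$424,592.40 / R$213,092.40 = 1.9925.
EPS therefore changes by 1.9925 × (-7.4%) = -14.7%.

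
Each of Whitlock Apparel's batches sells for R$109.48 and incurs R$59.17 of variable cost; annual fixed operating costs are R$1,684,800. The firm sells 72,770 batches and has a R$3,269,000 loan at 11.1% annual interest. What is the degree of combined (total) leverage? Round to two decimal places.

2.27

At 72,770 units, contribution = 72,770 × R$50.31 = R$3,661,058.70.
Subtracting fixed costs: EBIT = R$3,661,058.70 − R$1,684,800 = R$1,976,258.70. Interest = R$362,859.00, so EBIT − I = R$1,613,399.70.
DCL = contribution ÷ (EBIT − I) = R$3,661,058.70 ÷ R$1,613,399.70 = 2.2692.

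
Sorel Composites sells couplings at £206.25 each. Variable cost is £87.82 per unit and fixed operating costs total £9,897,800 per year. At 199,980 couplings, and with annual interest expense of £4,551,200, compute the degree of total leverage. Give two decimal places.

Contribution at this volume is 199,980 × £118.43 = £23,683,631.40.
Subtracting fixed costs: EBIT = £23,683,631.40 − £9,897,800 = £13,785,831.40. Interest = £4,551,200.00, so EBIT − I = £9,234,631.40.
DCL = contribution ÷ (EBIT − I) = £23,683,631.40 ÷ £9,234,631.40 = 2.5647.

2.56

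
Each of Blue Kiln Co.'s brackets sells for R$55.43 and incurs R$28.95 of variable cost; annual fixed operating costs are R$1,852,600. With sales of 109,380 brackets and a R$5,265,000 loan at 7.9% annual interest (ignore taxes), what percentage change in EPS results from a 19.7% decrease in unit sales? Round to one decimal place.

Contribution at this volume is 109,380 × R$26.48 = R$2,896,382.40.
Operating income = contribution − fixed costs = R$2,896,382.40 − R$1,852,600 = R$1,043,782.40.
After interest of R$415,935.00, pre-tax earnings = R$627,847.40.
DCL = total CM / (EBIT − I) = R$2,896,382.40 / R$627,847.40 = 4.6132.
EPS therefore changes by 4.6132 × (-19.7%) = -90.9%.

-90.9%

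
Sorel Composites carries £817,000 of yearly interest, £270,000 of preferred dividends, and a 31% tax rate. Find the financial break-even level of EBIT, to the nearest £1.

£1,208,304

Preferred dividends are paid after tax, so their pre-tax equivalent is £270,000 ÷ (1 − 0.31) = £391,304.35.
Financial break-even EBIT = interest + D_p ÷ (1 − t) = £817,000 + £391,304.35 = £1,208,304.35.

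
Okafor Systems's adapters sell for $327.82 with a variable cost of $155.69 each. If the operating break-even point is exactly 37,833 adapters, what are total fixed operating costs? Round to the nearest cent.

Contribution margin per unit = $327.82 − $155.69 = $172.13.
Fixed costs = break-even units × CM = 37,833 × $172.13 = $6,512,194.29.

$6,512,194.29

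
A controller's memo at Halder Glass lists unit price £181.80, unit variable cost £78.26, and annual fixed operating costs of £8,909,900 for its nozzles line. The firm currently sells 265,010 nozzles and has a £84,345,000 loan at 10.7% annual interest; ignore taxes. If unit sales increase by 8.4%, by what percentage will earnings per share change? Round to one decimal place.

At 265,010 units, contribution = 265,010 × £103.54 = £27,439,135.40.
Operating income = contribution − fixed costs = £27,439,135.40 − £8,909,900 = £18,529,235.40.
Interest = £9,024,915.00, so EBIT − I = £9,504,320.40.
DCL = total CM / (EBIT − I) = £27,439,135.40 / £9,504,320.40 = 2.8870.
EPS therefore changes by 2.8870 × (+8.4%) = +24.3%.

+24.3%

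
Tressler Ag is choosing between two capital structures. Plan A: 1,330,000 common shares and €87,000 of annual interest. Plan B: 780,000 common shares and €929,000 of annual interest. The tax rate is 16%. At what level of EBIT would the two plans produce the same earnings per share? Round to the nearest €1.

€2,123,109

Set EPS_A = EPS_B: (EBIT − €87,000)(1 − 0.16) ÷ 1,330,000 = (EBIT − €929,000)(1 − 0.16) ÷ 780,000.
The (1 − t) factor cancels: (EBIT − 87,000) × 780,000 = (EBIT − 929,000) × 1,330,000.
EBIT × (1,330,000 − 780,000) = 929,000 × 1,330,000 − 87,000 × 780,000 = 1,167,710,000,000, so EBIT = 1,167,710,000,000 ÷ 550,000 = 2,123,109.09.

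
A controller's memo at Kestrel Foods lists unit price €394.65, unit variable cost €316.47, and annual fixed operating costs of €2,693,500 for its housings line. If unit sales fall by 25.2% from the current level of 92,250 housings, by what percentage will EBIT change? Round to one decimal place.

At 92,250 units, contribution = 92,250 × €78.18 = €7,212,105.00.
EBIT = €7,212,105.00 − €2,693,500 = €4,518,605.00.
So DOL = total CM / EBIT = €7,212,105.00 / €4,518,605.00 = 1.5961.
So EBIT moves 1.5961 × (-25.2%) = -40.2%.

-40.2%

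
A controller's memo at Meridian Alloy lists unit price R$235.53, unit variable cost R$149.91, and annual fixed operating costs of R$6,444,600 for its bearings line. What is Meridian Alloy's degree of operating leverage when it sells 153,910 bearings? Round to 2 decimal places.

Total contribution margin = 153,910 × R$85.62 = R$13,177,774.20.
Subtracting fixed costs: EBIT = R$13,177,774.20 − R$6,444,600 = R$6,733,174.20.
Degree of operating leverage = R$13,177,774.20 / R$6,733,174.20 = 1.9571.

1.96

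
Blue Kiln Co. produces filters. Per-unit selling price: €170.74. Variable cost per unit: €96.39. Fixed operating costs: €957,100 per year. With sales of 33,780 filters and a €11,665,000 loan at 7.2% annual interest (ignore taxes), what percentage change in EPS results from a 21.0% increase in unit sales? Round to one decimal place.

+73.8%

Contribution at this volume is 33,780 × €74.35 = €2,511,543.00.
Subtracting fixed costs: EBIT = €2,511,543.00 − €957,100 = €1,554,443.00.
After interest of €839,880.00, pre-tax earnings = €714,563.00.
DCL = total CM / (EBIT − I) = €2,511,543.00 / €714,563.00 = 3.5148.
%ΔEPS = DCL × %ΔSales = 3.5148 × +21.0% = +73.8%.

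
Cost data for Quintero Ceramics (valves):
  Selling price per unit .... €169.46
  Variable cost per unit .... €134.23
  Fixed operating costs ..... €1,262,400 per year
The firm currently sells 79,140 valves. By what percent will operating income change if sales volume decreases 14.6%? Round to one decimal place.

At 79,140 units, contribution = 79,140 × €35.23 = €2,788,102.20.
Operating income = contribution − fixed costs = €2,788,102.20 − €1,262,400 = €1,525,702.20.
Degree of operating leverage = €2,788,102.20 / €1,525,702.20 = 1.8274.
Operating income changes by 1.8274 × -14.6% = -26.7%.

-26.7%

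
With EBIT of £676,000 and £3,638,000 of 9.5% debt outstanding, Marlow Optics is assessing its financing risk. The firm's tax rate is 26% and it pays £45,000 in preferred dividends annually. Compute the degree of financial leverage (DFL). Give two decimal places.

2.51

Annual interest charges come to £345,610.00.
Pre-tax preferred-dividend burden = £45,000 ÷ (1 − 0.26) = £60,810.81.
DFL = EBIT ÷ [EBIT − I − D_p/(1−t)] = £676,000 ÷ [£676,000 − £345,610.00 − £60,810.81] = £676,000 ÷ £269,579.19 = 2.5076.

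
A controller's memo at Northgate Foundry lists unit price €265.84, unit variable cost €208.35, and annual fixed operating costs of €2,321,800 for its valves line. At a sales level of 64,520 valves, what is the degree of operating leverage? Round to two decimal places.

2.67

Total contribution margin = 64,520 × €57.49 = €3,709,254.80.
Subtracting fixed costs: EBIT = €3,709,254.80 − €2,321,800 = €1,387,454.80.
Degree of operating leverage = €3,709,254.80 / €1,387,454.80 = 2.6734.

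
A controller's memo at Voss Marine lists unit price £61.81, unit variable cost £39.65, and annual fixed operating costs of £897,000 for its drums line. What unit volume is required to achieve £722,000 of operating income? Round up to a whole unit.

73,060 drums

Each unit contributes £61.81 − £39.65 = £22.16.
Units = (FC + target) / CM = (£897,000 + £722,000) / £22.16 = 73,059.57, so 73,060 drums.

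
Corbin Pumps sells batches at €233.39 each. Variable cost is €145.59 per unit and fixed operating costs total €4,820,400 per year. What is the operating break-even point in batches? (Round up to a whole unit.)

54,903 batches

Each unit contributes €233.39 − €145.59 = €87.80.
Units to break even: €4,820,400 ÷ €87.80 = 54,902.05, rounded up to 54,903.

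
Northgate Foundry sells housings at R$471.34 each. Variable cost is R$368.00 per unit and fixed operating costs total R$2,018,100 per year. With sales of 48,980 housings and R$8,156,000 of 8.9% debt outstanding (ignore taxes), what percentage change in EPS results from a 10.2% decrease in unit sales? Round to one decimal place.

At 48,980 units, contribution = 48,980 × R$103.34 = R$5,061,593.20.
Operating income = contribution − fixed costs = R$5,061,593.20 − R$2,018,100 = R$3,043,493.20.
After interest of R$725,884.00, pre-tax earnings = R$2,317,609.20.
Degree of combined leverage = contribution ÷ (EBIT − I) = R$5,061,593.20 ÷ R$2,317,609.20 = 2.1840.
%ΔEPS = DCL × %ΔSales = 2.1840 × -10.2% = -22.3%.

-22.3%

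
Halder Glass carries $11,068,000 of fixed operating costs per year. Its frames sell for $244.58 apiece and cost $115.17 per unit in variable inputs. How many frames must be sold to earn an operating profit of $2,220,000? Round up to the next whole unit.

Unit CM = price − variable cost = $244.58 − $115.17 = $129.41.
Units = (FC + target) / CM = ($11,068,000 + $2,220,000) / $129.41 = 102,681.40, so 102,682 frames.

102,682 frames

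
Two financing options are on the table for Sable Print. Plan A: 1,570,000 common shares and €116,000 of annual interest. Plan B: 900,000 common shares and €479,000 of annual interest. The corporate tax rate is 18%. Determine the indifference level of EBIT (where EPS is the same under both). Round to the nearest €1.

€966,612

At indifference, (EBIT − 116,000)(1 − t)/1,570,000 = (EBIT − 479,000)(1 − t)/900,000.
Cancelling (1 − t) and cross-multiplying: 900,000·(EBIT − 116,000) = 1,570,000·(EBIT − 479,000).
EBIT × (1,570,000 − 900,000) = 479,000 × 1,570,000 − 116,000 × 900,000 = 647,630,000,000, so EBIT = 647,630,000,000 ÷ 670,000 = 966,611.94.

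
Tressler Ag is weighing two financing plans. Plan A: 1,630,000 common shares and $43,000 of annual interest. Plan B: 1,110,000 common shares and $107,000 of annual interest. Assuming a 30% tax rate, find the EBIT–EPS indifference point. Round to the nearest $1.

Set EPS_A = EPS_B: (EBIT − $43,000)(1 − 0.30) ÷ 1,630,000 = (EBIT − $107,000)(1 − 0.30) ÷ 1,110,000.
Cancelling (1 − t) and cross-multiplying: 1,110,000·(EBIT − 43,000) = 1,630,000·(EBIT − 107,000).
Solving, EBIT = (107,000·1,630,000 − 43,000·1,110,000) / (1,630,000 − 1,110,000) = 126,680,000,000 / 520,000 = 243,615.38.

$243,615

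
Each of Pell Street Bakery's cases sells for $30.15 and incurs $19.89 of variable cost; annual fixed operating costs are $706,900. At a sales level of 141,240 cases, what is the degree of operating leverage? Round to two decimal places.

Contribution at this volume is 141,240 × $10.26 = $1,449,122.40.
Operating income = contribution − fixed costs = $1,449,122.40 − $706,900 = $742,222.40.
Degree of operating leverage = $1,449,122.40 / $742,222.40 = 1.9524.

1.95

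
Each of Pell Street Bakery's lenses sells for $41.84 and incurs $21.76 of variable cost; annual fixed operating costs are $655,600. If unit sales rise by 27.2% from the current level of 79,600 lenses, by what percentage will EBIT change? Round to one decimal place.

Total contribution margin = 79,600 × $20.08 = $1,598,368.00.
Operating income = contribution − fixed costs = $1,598,368.00 − $655,600 = $942,768.00.
DOL = contribution ÷ EBIT = $1,598,368.00 ÷ $942,768.00 = 1.6954.
Operating income changes by 1.6954 × +27.2% = +46.1%.

+46.1%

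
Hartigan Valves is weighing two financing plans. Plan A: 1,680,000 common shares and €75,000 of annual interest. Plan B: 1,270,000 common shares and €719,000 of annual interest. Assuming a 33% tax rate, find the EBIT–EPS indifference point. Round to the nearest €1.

€2,713,829

At indifference, (EBIT − 75,000)(1 − t)/1,680,000 = (EBIT − 719,000)(1 − t)/1,270,000.
The (1 − t) factor cancels: (EBIT − 75,000) × 1,270,000 = (EBIT − 719,000) × 1,680,000.
Solving, EBIT = (719,000·1,680,000 − 75,000·1,270,000) / (1,680,000 − 1,270,000) = 1,112,670,000,000 / 410,000 = 2,713,829.27.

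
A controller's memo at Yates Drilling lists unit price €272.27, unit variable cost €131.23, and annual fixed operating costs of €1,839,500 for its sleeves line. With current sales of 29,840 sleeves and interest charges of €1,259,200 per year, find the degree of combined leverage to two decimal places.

3.79

Contribution at this volume is 29,840 × €141.04 = €4,208,633.60.
Subtracting fixed costs: EBIT = €4,208,633.60 − €1,839,500 = €2,369,133.60. Interest = €1,259,200.00.
DOL = €4,208,633.60 ÷ €2,369,133.60 = 1.7764; DFL = €2,369,133.60 ÷ €1,109,933.60 = 2.1345.
DCL = DOL × DFL = 1.7764 × 2.1345 = 3.7917.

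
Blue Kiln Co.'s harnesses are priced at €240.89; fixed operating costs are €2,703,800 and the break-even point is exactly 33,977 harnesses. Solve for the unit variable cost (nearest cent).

Contribution per unit must be FC / Q = €2,703,800 / 33,977 = €79.5774.
Variable cost per unit = €240.89 − €79.5774 = €161.31.

€161.31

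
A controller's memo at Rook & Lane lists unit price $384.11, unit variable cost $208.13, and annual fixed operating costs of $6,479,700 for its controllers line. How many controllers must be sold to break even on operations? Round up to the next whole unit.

Unit CM = price − variable cost = $384.11 − $208.13 = $175.98.
Break-even Q = $6,479,700 / $175.98 = 36,820.66 → 36,821 controllers.

36,821 controllers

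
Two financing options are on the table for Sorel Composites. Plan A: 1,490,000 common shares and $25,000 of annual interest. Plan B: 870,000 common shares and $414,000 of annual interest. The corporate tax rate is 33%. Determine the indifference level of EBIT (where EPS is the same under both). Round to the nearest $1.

$959,855

Set EPS_A = EPS_B: (EBIT − $25,000)(1 − 0.33) ÷ 1,490,000 = (EBIT − $414,000)(1 − 0.33) ÷ 870,000.
The (1 − t) factor cancels: (EBIT − 25,000) × 870,000 = (EBIT − 414,000) × 1,490,000.
Solving, EBIT = (414,000·1,490,000 − 25,000·870,000) / (1,490,000 − 870,000) = 595,110,000,000 / 620,000 = 959,854.84.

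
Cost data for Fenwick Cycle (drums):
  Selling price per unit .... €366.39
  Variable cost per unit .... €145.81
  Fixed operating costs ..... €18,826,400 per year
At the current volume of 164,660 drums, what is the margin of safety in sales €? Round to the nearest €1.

Unit CM = price − variable cost = €366.39 − €145.81 = €220.58. Break-even units = €18,826,400 ÷ €220.58 = 85,349.53; break-even revenue = 85,349.53 × €366.39 = €31,271,215.41.
Current sales = 164,660 × €366.39 = €60,329,777.40.
Margin of safety = €60,329,777.40 − €31,271,215.41 = €29,058,562.

€29,058,562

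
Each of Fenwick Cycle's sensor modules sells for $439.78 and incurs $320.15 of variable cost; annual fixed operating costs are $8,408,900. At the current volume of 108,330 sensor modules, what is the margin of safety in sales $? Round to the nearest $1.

$16,728,837

Each unit contributes $439.78 − $320.15 = $119.63. Break-even units = $8,408,900 ÷ $119.63 = 70,290.90; break-even revenue = 70,290.90 × $439.78 = $30,912,530.65.
Current sales = 108,330 × $439.78 = $47,641,367.40.
Margin of safety = $47,641,367.40 − $30,912,530.65 = $16,728,837.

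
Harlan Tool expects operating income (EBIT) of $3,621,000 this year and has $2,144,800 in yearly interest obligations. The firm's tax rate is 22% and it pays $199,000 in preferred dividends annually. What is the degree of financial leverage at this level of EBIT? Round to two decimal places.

Annual interest charges come to $2,144,800.00.
Preferred dividends grossed up pre-tax: $199,000 / (1 − 0.22) = $255,128.21.
DFL = EBIT ÷ [EBIT − I − D_p/(1−t)] = $3,621,000 ÷ [$3,621,000 − $2,144,800.00 − $255,128.21] = $3,621,000 ÷ $1,221,071.79 = 2.9654.

2.97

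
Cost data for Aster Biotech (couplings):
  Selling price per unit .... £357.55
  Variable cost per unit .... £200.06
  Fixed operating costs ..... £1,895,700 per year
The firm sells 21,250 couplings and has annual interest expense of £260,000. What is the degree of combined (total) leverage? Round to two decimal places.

Contribution at this volume is 21,250 × £157.49 = £3,346,662.50.
Subtracting fixed costs: EBIT = £3,346,662.50 − £1,895,700 = £1,450,962.50. Interest = £260,000.00.
DOL = £3,346,662.50 ÷ £1,450,962.50 = 2.3065; DFL = £1,450,962.50 ÷ £1,190,962.50 = 1.2183.
Combined leverage = 2.3065 × 1.2183 = 2.8100.

2.81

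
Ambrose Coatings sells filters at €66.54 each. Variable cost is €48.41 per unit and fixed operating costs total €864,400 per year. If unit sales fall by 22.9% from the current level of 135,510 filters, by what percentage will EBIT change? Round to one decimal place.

-35.3%

Contribution at this volume is 135,510 × €18.13 = €2,456,796.30.
Operating income = contribution − fixed costs = €2,456,796.30 − €864,400 = €1,592,396.30.
So DOL = total CM / EBIT = €2,456,796.30 / €1,592,396.30 = 1.5428.
So EBIT moves 1.5428 × (-22.9%) = -35.3%.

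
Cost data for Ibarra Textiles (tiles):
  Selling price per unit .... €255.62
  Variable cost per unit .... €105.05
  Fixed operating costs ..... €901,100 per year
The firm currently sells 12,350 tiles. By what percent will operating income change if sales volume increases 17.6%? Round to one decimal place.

Total contribution margin = 12,350 × €150.57 = €1,859,539.50.
EBIT = €1,859,539.50 − €901,100 = €958,439.50.
Degree of operating leverage = €1,859,539.50 / €958,439.50 = 1.9402.
Operating income changes by 1.9402 × +17.6% = +34.1%.

+34.1%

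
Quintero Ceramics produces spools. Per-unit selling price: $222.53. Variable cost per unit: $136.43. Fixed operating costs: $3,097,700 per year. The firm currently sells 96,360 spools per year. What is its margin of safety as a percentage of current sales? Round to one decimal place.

62.7%

Contribution margin per unit = $222.53 − $136.43 = $86.10. Break-even units = $3,097,700 ÷ $86.10 = 35,977.93; break-even revenue = 35,977.93 × $222.53 = $8,006,169.35.
Current sales = 96,360 × $222.53 = $21,442,990.80.
Margin of safety = ($21,442,990.80 − $8,006,169.35) ÷ $21,442,990.80 = 62.7%.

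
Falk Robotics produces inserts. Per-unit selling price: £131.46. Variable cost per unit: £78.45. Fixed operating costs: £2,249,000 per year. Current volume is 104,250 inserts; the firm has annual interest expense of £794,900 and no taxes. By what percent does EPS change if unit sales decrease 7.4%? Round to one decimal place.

Contribution at this volume is 104,250 × £53.01 = £5,526,292.50.
Subtracting fixed costs: EBIT = £5,526,292.50 − £2,249,000 = £3,277,292.50.
Interest = £794,900.00, so EBIT − I = £2,482,392.50.
DCL = total CM / (EBIT − I) = £5,526,292.50 / £2,482,392.50 = 2.2262.
EPS therefore changes by 2.2262 × (-7.4%) = -16.5%.

-16.5%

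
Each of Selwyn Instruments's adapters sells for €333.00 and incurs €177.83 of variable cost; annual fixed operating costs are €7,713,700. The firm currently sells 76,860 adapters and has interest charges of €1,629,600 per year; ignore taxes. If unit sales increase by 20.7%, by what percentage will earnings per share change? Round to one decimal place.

At 76,860 units, contribution = 76,860 × €155.17 = €11,926,366.20.
Subtracting fixed costs: EBIT = €11,926,366.20 − €7,713,700 = €4,212,666.20.
After interest of €1,629,600.00, pre-tax earnings = €2,583,066.20.
DCL = total CM / (EBIT − I) = €11,926,366.20 / €2,583,066.20 = 4.6171.
EPS therefore changes by 4.6171 × (+20.7%) = +95.6%.

+95.6%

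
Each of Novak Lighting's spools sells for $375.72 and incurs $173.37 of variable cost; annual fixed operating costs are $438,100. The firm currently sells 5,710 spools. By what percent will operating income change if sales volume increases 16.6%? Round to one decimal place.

At 5,710 units, contribution = 5,710 × $202.35 = $1,155,418.50.
Operating income = contribution − fixed costs = $1,155,418.50 − $438,100 = $717,318.50.
Degree of operating leverage = $1,155,418.50 / $717,318.50 = 1.6107.
Operating income changes by 1.6107 × +16.6% = +26.7%.

+26.7%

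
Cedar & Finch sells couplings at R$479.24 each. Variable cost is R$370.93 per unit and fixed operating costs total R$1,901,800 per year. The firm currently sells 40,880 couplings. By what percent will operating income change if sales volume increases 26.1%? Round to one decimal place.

+45.8%

Contribution at this volume is 40,880 × R$108.31 = R$4,427,712.80.
Subtracting fixed costs: EBIT = R$4,427,712.80 − R$1,901,800 = R$2,525,912.80.
So DOL = total CM / EBIT = R$4,427,712.80 / R$2,525,912.80 = 1.7529.
%ΔEBIT = DOL × %ΔSales = 1.7529 × +26.1% = +45.8%.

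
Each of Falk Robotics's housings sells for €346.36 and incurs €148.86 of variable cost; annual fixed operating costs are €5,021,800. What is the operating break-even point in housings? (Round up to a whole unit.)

Unit CM = price − variable cost = €346.36 − €148.86 = €197.50.
Units to break even: €5,021,800 ÷ €197.50 = 25,426.84, rounded up to 25,427.

25,427 housings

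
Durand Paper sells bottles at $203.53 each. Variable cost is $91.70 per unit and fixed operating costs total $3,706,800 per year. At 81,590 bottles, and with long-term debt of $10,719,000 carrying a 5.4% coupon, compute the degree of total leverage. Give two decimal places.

Contribution at this volume is 81,590 × $111.83 = $9,124,209.70.
Subtracting fixed costs: EBIT = $9,124,209.70 − $3,706,800 = $5,417,409.70. Interest = $578,826.00, so EBIT − I = $4,838,583.70.
Degree of total leverage = total CM / (EBIT − interest) = $9,124,209.70 / $4,838,583.70 = 1.8857.

1.89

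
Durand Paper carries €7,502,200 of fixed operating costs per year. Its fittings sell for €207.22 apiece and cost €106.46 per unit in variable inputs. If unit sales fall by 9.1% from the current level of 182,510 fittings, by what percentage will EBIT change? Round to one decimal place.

Total contribution margin = 182,510 × €100.76 = €18,389,707.60.
EBIT = €18,389,707.60 − €7,502,200 = €10,887,507.60.
DOL = contribution ÷ EBIT = €18,389,707.60 ÷ €10,887,507.60 = 1.6891.
So EBIT moves 1.6891 × (-9.1%) = -15.4%.

-15.4%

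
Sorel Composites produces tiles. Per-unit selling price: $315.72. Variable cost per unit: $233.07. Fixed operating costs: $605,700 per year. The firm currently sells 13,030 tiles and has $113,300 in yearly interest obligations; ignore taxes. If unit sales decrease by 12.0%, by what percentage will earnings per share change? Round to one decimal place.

At 13,030 units, contribution = 13,030 × $82.65 = $1,076,929.50.
EBIT = $1,076,929.50 − $605,700 = $471,229.50.
After interest of $113,300.00, pre-tax earnings = $357,929.50.
DCL = total CM / (EBIT − I) = $1,076,929.50 / $357,929.50 = 3.0088.
%ΔEPS = DCL × %ΔSales = 3.0088 × -12.0% = -36.1%.

-36.1%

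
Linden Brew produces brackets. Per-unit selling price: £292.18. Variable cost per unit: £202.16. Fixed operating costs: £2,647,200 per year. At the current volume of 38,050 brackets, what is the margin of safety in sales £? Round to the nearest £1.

£2,525,371

Contribution margin per unit = £292.18 − £202.16 = £90.02. Break-even units = £2,647,200 ÷ £90.02 = 29,406.80; break-even revenue = 29,406.80 × £292.18 = £8,592,078.38.
Actual sales revenue = 38,050 × £292.18 = £11,117,449.00.
Margin of safety = £11,117,449.00 − £8,592,078.38 = £2,525,371.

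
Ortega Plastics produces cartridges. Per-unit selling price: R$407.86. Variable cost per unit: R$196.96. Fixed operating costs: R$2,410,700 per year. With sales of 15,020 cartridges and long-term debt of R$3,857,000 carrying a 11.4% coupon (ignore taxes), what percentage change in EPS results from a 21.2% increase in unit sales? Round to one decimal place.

At 15,020 units, contribution = 15,020 × R$210.90 = R$3,167,718.00.
Operating income = contribution − fixed costs = R$3,167,718.00 − R$2,410,700 = R$757,018.00.
Interest = R$439,698.00, so EBIT − I = R$317,320.00.
Degree of combined leverage = contribution ÷ (EBIT − I) = R$3,167,718.00 ÷ R$317,320.00 = 9.9827.
EPS therefore changes by 9.9827 × (+21.2%) = +211.6%.

+211.6%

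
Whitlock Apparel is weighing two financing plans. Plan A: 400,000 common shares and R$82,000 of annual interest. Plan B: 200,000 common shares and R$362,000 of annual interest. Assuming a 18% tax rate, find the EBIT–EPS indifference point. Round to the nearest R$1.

R$642,000

Set EPS_A = EPS_B: (EBIT − R$82,000)(1 − 0.18) ÷ 400,000 = (EBIT − R$362,000)(1 − 0.18) ÷ 200,000.
The (1 − t) factor cancels: (EBIT − 82,000) × 200,000 = (EBIT − 362,000) × 400,000.
Solving, EBIT = (362,000·400,000 − 82,000·200,000) / (400,000 − 200,000) = 128,400,000,000 / 200,000 = 642,000.00.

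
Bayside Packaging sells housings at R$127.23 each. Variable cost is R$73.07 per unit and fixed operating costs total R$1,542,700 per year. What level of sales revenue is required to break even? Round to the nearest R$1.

R$3,624,035

Contribution margin per unit = R$127.23 − R$73.07 = R$54.16, a CM ratio of R$54.16 ÷ R$127.23 = 0.4257.
Break-even revenue = fixed costs × price ÷ CM = R$1,542,700 × R$127.23 ÷ R$54.16 = R$3,624,035.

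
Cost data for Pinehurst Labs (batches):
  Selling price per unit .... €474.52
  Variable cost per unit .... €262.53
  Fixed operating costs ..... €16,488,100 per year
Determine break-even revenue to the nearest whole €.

€36,907,086

CM per unit = €474.52 − €262.53 = €211.99; CM ratio = €211.99 / €474.52 = 0.4467.
Break-even revenue = fixed costs × price ÷ CM = €16,488,100 × €474.52 ÷ €211.99 = €36,907,086.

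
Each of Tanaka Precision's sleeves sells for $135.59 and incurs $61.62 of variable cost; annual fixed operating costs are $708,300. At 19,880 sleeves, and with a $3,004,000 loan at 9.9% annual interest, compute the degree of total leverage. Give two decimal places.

3.16

Contribution at this volume is 19,880 × $73.97 = $1,470,523.60.
Subtracting fixed costs: EBIT = $1,470,523.60 − $708,300 = $762,223.60. Interest = $297,396.00, so EBIT − I = $464,827.60.
Degree of total leverage = total CM / (EBIT − interest) = $1,470,523.60 / $464,827.60 = 3.1636.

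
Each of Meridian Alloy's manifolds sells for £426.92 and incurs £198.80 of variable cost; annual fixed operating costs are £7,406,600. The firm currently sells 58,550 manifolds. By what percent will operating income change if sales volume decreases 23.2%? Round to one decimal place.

-52.1%

Total contribution margin = 58,550 × £228.12 = £13,356,426.00.
EBIT = £13,356,426.00 − £7,406,600 = £5,949,826.00.
Degree of operating leverage = £13,356,426.00 / £5,949,826.00 = 2.2448.
Operating income changes by 2.2448 × -23.2% = -52.1%.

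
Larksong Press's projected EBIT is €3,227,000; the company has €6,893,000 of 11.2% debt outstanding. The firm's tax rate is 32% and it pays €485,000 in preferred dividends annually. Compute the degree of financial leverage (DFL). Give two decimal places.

Annual interest charges come to €772,016.00.
Pre-tax preferred-dividend burden = €485,000 ÷ (1 − 0.32) = €713,235.29.
DFL = EBIT ÷ [EBIT − I − D_p/(1−t)] = €3,227,000 ÷ [€3,227,000 − €772,016.00 − €713,235.29] = €3,227,000 ÷ €1,741,748.71 = 1.8527.

1.85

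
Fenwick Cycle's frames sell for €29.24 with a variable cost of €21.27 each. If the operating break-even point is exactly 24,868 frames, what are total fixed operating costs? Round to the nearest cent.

€198,197.96

Contribution margin per unit = €29.24 − €21.27 = €7.97.
Fixed costs = break-even units × CM = 24,868 × €7.97 = €198,197.96.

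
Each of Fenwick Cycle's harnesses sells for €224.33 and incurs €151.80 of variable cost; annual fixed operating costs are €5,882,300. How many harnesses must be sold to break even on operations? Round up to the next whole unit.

81,102 harnesses

Unit CM = price − variable cost = €224.33 − €151.80 = €72.53.
Units to break even: €5,882,300 ÷ €72.53 = 81,101.61, rounded up to 81,102.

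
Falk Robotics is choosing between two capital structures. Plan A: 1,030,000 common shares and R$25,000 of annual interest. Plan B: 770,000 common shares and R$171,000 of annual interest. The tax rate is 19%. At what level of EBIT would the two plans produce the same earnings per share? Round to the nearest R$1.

Set EPS_A = EPS_B: (EBIT − R$25,000)(1 − 0.19) ÷ 1,030,000 = (EBIT − R$171,000)(1 − 0.19) ÷ 770,000.
The (1 − t) factor cancels: (EBIT − 25,000) × 770,000 = (EBIT − 171,000) × 1,030,000.
EBIT × (1,030,000 − 770,000) = 171,000 × 1,030,000 − 25,000 × 770,000 = 156,880,000,000, so EBIT = 156,880,000,000 ÷ 260,000 = 603,384.62.

R$603,385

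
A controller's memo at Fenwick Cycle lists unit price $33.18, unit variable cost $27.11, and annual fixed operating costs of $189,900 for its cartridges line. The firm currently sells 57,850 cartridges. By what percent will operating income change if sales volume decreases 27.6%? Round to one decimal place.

Contribution at this volume is 57,850 × $6.07 = $351,149.50.
Operating income = contribution − fixed costs = $351,149.50 − $189,900 = $161,249.50.
Degree of operating leverage = $351,149.50 / $161,249.50 = 2.1777.
%ΔEBIT = DOL × %ΔSales = 2.1777 × -27.6% = -60.1%.

-60.1%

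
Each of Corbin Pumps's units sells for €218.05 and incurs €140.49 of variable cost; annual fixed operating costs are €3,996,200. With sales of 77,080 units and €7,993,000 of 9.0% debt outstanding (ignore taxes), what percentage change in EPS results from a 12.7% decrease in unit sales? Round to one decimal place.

At 77,080 units, contribution = 77,080 × €77.56 = €5,978,324.80.
Operating income = contribution − fixed costs = €5,978,324.80 − €3,996,200 = €1,982,124.80.
Interest = €719,370.00, so EBIT − I = €1,262,754.80.
DCL = total CM / (EBIT − I) = €5,978,324.80 / €1,262,754.80 = 4.7344.
%ΔEPS = DCL × %ΔSales = 4.7344 × -12.7% = -60.1%.

-60.1%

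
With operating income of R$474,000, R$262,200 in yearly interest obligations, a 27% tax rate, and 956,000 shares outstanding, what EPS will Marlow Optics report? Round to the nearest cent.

R$0.16

Interest = R$262,200.00, so EBT = R$474,000 − R$262,200.00 = R$211,800.00.
Net income = R$211,800.00 × (1 − 0.27) = R$154,614.00.
EPS = R$154,614.00 ÷ 956,000 = R$0.16.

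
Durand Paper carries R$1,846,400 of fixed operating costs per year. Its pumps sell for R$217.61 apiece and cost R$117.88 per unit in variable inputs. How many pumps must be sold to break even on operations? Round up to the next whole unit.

Unit CM = price − variable cost = R$217.61 − R$117.88 = R$99.73.
Units to break even: R$1,846,400 ÷ R$99.73 = 18,513.99, rounded up to 18,514.

18,514 pumps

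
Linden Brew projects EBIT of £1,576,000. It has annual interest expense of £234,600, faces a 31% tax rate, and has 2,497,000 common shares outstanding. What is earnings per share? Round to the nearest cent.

Pre-tax income = £1,576,000 − £234,600.00 = £1,341,400.00.
Net income = £1,341,400.00 × (1 − 0.31) = £925,566.00.
EPS = £925,566.00 ÷ 2,497,000 = £0.37.

£0.37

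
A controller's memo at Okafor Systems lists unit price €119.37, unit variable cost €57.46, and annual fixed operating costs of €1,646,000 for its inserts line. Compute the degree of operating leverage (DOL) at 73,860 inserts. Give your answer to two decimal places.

1.56

At 73,860 units, contribution = 73,860 × €61.91 = €4,572,672.60.
Subtracting fixed costs: EBIT = €4,572,672.60 − €1,646,000 = €2,926,672.60.
So DOL = total CM / EBIT = €4,572,672.60 / €2,926,672.60 = 1.5624.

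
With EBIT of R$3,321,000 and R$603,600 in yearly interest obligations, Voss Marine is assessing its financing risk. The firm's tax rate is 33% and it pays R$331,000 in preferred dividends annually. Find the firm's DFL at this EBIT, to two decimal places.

Interest = R$603,600.00.
Pre-tax preferred-dividend burden = R$331,000 ÷ (1 − 0.33) = R$494,029.85.
DFL = EBIT ÷ [EBIT − I − D_p/(1−t)] = R$3,321,000 ÷ [R$3,321,000 − R$603,600.00 − R$494,029.85] = R$3,321,000 ÷ R$2,223,370.15 = 1.4937.

1.49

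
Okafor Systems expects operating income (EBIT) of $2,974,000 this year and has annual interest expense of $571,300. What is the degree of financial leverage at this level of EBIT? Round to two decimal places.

Interest = $571,300.00.
Degree of financial leverage = EBIT / (EBIT − interest) = $2,974,000 / $2,402,700.00 = 1.2378.

1.24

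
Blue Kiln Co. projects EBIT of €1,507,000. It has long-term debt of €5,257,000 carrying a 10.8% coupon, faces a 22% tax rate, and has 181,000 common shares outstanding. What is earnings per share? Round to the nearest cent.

Interest = €567,756.00, so EBT = €1,507,000 − €567,756.00 = €939,244.00.
Net income = €939,244.00 × (1 − 0.22) = €732,610.32.
EPS = €732,610.32 ÷ 181,000 = €4.05.

€4.05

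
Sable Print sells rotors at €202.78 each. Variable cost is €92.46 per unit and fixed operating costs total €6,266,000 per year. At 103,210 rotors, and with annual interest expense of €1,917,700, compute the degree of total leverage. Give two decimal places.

Total contribution margin = 103,210 × €110.32 = €11,386,127.20.
Operating income = contribution − fixed costs = €11,386,127.20 − €6,266,000 = €5,120,127.20. Interest = €1,917,700.00.
DOL = €11,386,127.20 ÷ €5,120,127.20 = 2.2238; DFL = €5,120,127.20 ÷ €3,202,427.20 = 1.5988.
DCL = DOL × DFL = 2.2238 × 1.5988 = 3.5554.

3.56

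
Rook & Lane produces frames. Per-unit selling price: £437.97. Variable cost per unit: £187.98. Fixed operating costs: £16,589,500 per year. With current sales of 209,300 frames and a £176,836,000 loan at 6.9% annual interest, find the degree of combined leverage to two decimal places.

2.22

Total contribution margin = 209,300 × £249.99 = £52,322,907.00.
Operating income = contribution − fixed costs = £52,322,907.00 − £16,589,500 = £35,733,407.00. Interest = £12,201,684.00.
DOL = £52,322,907.00 ÷ £35,733,407.00 = 1.4643; DFL = £35,733,407.00 ÷ £23,531,723.00 = 1.5185.
Combined leverage = 1.4643 × 1.5185 = 2.2235.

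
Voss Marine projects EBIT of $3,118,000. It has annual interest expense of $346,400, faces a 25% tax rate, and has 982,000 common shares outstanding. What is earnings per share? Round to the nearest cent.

$2.12

Pre-tax income = $3,118,000 − $346,400.00 = $2,771,600.00.
After tax at 25%: net income = $2,771,600.00 × 0.75 = $2,078,700.00.
Per share: $2,078,700.00 / 982,000 shares = $2.12.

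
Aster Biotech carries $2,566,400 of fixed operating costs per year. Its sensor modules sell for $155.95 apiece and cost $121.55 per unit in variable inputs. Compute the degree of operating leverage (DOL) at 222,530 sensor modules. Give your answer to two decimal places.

At 222,530 units, contribution = 222,530 × $34.40 = $7,655,032.00.
EBIT = $7,655,032.00 − $2,566,400 = $5,088,632.00.
So DOL = total CM / EBIT = $7,655,032.00 / $5,088,632.00 = 1.5043.

1.50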